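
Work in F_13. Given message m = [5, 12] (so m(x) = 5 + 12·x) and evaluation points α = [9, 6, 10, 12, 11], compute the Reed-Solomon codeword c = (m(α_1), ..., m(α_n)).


c = [9, 12, 8, 6, 7]

Message polynomial: m(x) = 5 + 12·x (mod 13).
For each evaluation point α_i, compute m(α_i) mod 13:
  α_1 = 9: Horner steps 12 → 9, so m(9) = 9.
  α_2 = 6: Horner steps 12 → 12, so m(6) = 12.
  α_3 = 10: Horner steps 12 → 8, so m(10) = 8.
  α_4 = 12: Horner steps 12 → 6, so m(12) = 6.
  α_5 = 11: Horner steps 12 → 7, so m(11) = 7.
Codeword c = [9, 12, 8, 6, 7] ∈ F_13^5.


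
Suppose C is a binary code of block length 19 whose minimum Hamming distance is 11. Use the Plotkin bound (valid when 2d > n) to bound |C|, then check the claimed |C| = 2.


Plotkin bound M ≤ 6; given |C| = 2 ≤ bound (satisfied).

Check applicability: 2d = 22, n = 19.
2d − n = 3 > 0, so Plotkin applies.
Compute d/(2d−n) = 11/3 ≈ 3.6667.
⌊d/(2d−n)⌋ = 3.
Plotkin bound: M ≤ 2·3 = 6.
Given |C| = 2, check: satisfied.
This |C| is below the Plotkin bound.


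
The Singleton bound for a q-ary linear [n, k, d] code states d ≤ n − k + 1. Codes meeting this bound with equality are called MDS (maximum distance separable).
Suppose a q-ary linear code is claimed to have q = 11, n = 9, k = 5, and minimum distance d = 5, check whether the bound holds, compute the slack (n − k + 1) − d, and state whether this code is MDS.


Singleton RHS = n − k + 1 = 5, slack = 0, bound satisfied, MDS.

Singleton bound: d ≤ n − k + 1.
Here n = 9, k = 5, so n − k + 1 = 5.
Given d = 5, check d ≤ 5: YES.
Slack = (n − k + 1) − d = 0.
The code is MDS (slack = 0).
Description: the claimed parameters are [9, 5, 5]_11; such a code would be MDS (meets Singleton bound).


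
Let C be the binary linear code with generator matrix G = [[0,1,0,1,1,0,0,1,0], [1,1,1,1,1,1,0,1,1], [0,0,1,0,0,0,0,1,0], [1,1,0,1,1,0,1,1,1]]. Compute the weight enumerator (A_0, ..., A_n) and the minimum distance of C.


Weight distribution: A_0 = 1, A_2 = 1, A_3 = 3, A_4 = 4, A_5 = 2, A_6 = 1, A_7 = 3, A_8 = 1. Minimum distance d = 2.

Enumerate all 2^4 = 16 messages m ∈ F_2^4.
For each, compute codeword c = mG in F_2^9, then tally its weight.
  m = 0000 → c = 000000000, weight = 0.
  m = 1000 → c = 010110010, weight = 4.
  m = 0100 → c = 111111011, weight = 8.
  m = 1100 → c = 101001001, weight = 4.
  m = 0010 → c = 001000010, weight = 2.
  m = 1010 → c = 011110000, weight = 4.
  m = 0110 → c = 110111001, weight = 6.
  m = 1110 → c = 100001011, weight = 4.
  m = 0001 → c = 110110111, weight = 7.
  m = 1001 → c = 100000101, weight = 3.
  m = 0101 → c = 001001100, weight = 3.
  m = 1101 → c = 011111110, weight = 7.
  m = 0011 → c = 111110101, weight = 7.
  m = 1011 → c = 101000111, weight = 5.
  m = 0111 → c = 000001110, weight = 3.
  m = 1111 → c = 010111100, weight = 5.
Tally weights:
  weight 0: 1 codewords.
  weight 2: 1 codewords.
  weight 3: 3 codewords.
  weight 4: 4 codewords.
  weight 5: 2 codewords.
  weight 6: 1 codewords.
  weight 7: 3 codewords.
  weight 8: 1 codewords.
Minimum distance d = smallest w > 0 with A_w > 0 = 2.
Sanity: Σ A_w = 16 = 2^4 = 16 ✓.


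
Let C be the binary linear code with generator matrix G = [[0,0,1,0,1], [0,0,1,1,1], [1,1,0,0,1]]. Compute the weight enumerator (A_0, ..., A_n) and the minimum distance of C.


Weight distribution: A_0 = 1, A_1 = 1, A_2 = 1, A_3 = 3, A_4 = 2. Minimum distance d = 1.

Enumerate all 2^3 = 8 messages m ∈ F_2^3.
For each, compute codeword c = mG in F_2^5, then tally its weight.
  m = 000 → c = 00000, weight = 0.
  m = 100 → c = 00101, weight = 2.
  m = 010 → c = 00111, weight = 3.
  m = 110 → c = 00010, weight = 1.
  m = 001 → c = 11001, weight = 3.
  m = 101 → c = 11100, weight = 3.
  m = 011 → c = 11110, weight = 4.
  m = 111 → c = 11011, weight = 4.
Tally weights:
  weight 0: 1 codewords.
  weight 1: 1 codewords.
  weight 2: 1 codewords.
  weight 3: 3 codewords.
  weight 4: 2 codewords.
Minimum distance d = smallest w > 0 with A_w > 0 = 1.
Sanity: Σ A_w = 8 = 2^3 = 8 ✓.


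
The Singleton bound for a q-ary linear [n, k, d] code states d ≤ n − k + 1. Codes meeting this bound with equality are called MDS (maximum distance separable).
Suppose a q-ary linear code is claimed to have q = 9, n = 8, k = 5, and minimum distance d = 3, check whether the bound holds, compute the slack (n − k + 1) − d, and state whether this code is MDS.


Singleton RHS = n − k + 1 = 4, slack = 1, bound satisfied, not MDS.

Singleton bound: d ≤ n − k + 1.
Here n = 8, k = 5, so n − k + 1 = 4.
Given d = 3, check d ≤ 4: YES.
Slack = (n − k + 1) − d = 1.
The code is NOT MDS (slack = 1 > 0).
Description: the claimed parameters are [8, 5, 3]_9; such a code would be non-MDS.


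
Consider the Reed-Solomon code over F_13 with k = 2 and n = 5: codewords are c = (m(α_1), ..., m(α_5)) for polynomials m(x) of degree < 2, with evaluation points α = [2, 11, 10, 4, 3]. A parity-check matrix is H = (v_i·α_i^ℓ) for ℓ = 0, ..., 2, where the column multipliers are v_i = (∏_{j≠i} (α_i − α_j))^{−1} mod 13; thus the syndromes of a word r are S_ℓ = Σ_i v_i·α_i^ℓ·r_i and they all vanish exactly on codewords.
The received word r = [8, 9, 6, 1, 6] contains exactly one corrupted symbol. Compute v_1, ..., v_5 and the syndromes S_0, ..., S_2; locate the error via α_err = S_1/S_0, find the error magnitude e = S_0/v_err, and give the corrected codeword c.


S = (11, 7, 8), error at position 5, error magnitude e = 8, c = [8, 9, 6, 1, 11].

Step 1: column multipliers v_i = (∏_{j≠i}(α_i − α_j))^{−1} mod 13.
  i = 1 (α = 2): (2−11)(2−10)(2−4)(2−3) = (−9)·(−8)·(−2)·(−1) = 144 ≡ 1, so v_1 = 1^{−1} = 1 (mod 13).
  i = 2 (α = 11): (11−2)(11−10)(11−4)(11−3) = 9·1·7·8 = 504 ≡ 10, so v_2 = 10^{−1} = 4 (mod 13).
  i = 3 (α = 10): (10−2)(10−11)(10−4)(10−3) = 8·(−1)·6·7 = −336 ≡ 2, so v_3 = 2^{−1} = 7 (mod 13).
  i = 4 (α = 4): (4−2)(4−11)(4−10)(4−3) = 2·(−7)·(−6)·1 = 84 ≡ 6, so v_4 = 6^{−1} = 11 (mod 13).
  i = 5 (α = 3): (3−2)(3−11)(3−10)(3−4) = 1·(−8)·(−7)·(−1) = −56 ≡ 9, so v_5 = 9^{−1} = 3 (mod 13).
  v = [1, 4, 7, 11, 3].
Step 2: syndromes of r = [8, 9, 6, 1, 6] (all sums mod 13).
  S_0 = Σ v_i r_i = 1·8 + 4·9 + 7·6 + 11·1 + 3·6 = 115 ≡ 11.
  S_1 = Σ v_i α_i r_i = 1·2·8 + 4·11·9 + 7·10·6 + 11·4·1 + 3·3·6 = 930 ≡ 7.
  α_i^2 mod 13 = [4, 4, 9, 3, 9].
  S_2 = Σ v_i α_i^2 r_i = 1·4·8 + 4·4·9 + 7·9·6 + 11·3·1 + 3·9·6 = 749 ≡ 8.
  S = (11, 7, 8) ≠ 0, so r is not a codeword (an error is present).
Step 3: locate the error. For a single error e at position i, S_ℓ = v_i·e·α_i^ℓ, so α_err = S_1/S_0.
  S_0^{−1} = 11^{−1} = 6 (mod 13), so α_err = 7·6 = 42 ≡ 3 = α_5. Error position i = 5.
  Consistency check: S_2/S_1 = 8·2 = 16 ≡ 3 = α_err ✓ (single-error assumption holds).
Step 4: error magnitude e = S_0/v_5 = S_0·∏_{j≠5}(α_5 − α_j) = 11·9 = 99 ≡ 8 (mod 13).
Step 5: correct position 5: c_5 = r_5 − e = 6 − 8 ≡ 11 (mod 13). Hence c = [8, 9, 6, 1, 11].
  Check: interpolating c through the α_i gives m(x) = 2 + 3·x (degree < 2) with m(α_i) = c_i for every i, so c is indeed a codeword.


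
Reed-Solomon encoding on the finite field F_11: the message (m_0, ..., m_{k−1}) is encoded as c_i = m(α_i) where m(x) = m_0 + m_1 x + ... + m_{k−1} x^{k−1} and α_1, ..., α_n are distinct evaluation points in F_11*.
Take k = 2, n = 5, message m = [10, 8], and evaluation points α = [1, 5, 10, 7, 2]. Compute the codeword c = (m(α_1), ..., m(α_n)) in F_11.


c = [7, 6, 2, 0, 4]

Message polynomial: m(x) = 10 + 8·x (mod 11).
For each evaluation point α_i, compute m(α_i) mod 11:
  α_1 = 1: Horner steps 8 → 7, so m(1) = 7.
  α_2 = 5: Horner steps 8 → 6, so m(5) = 6.
  α_3 = 10: Horner steps 8 → 2, so m(10) = 2.
  α_4 = 7: Horner steps 8 → 0, so m(7) = 0.
  α_5 = 2: Horner steps 8 → 4, so m(2) = 4.
Codeword c = [7, 6, 2, 0, 4] ∈ F_11^5.


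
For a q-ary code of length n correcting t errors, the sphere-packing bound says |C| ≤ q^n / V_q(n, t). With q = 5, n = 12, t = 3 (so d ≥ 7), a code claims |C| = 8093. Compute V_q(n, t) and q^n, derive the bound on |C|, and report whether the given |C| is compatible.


V_q(n, t) = 15185, q^n = 244140625, Hamming bound = 16077, |C| = 8093 ≤ bound (satisfied).

Step 1: Compute V_q(n, t) = Σ_{j=0}^3 C(n, j) (q−1)^j.
  j = 0: C(12,0)·(4)^0 = 1·1 = 1.
  j = 1: C(12,1)·(4)^1 = 12·4 = 48.
  j = 2: C(12,2)·(4)^2 = 66·16 = 1056.
  j = 3: C(12,3)·(4)^3 = 220·64 = 14080.
  V_q(n, t) = 1 + 48 + 1056 + 14080 = 15185.
Step 2: q^n = 5^12 = 244140625.
Step 3: Hamming bound ⌊q^n / V_q(n,t)⌋ = ⌊244140625/15185⌋ = 16077.
Step 4: Compare |C| = 8093 to 16077: satisfied.
The claimed |C| lies below the Hamming bound.


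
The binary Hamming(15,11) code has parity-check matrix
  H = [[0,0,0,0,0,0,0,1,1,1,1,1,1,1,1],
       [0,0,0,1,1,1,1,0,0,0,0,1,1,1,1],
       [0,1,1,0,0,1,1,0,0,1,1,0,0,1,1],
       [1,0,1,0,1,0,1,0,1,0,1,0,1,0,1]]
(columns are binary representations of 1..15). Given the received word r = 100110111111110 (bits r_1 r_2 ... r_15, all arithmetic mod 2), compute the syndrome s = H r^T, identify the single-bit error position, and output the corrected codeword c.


s = (1, 0, 0, 0)^T, error position = 8, corrected codeword c = 100110101111110

Compute s = H r^T mod 2 one row at a time:
  s_1 = 1 + 1 + 1 + 1 + 1 + 1 + 1 + 0 = 7 ≡ 1 (mod 2).
  s_2 = 1 + 1 + 0 + 1 + 1 + 1 + 1 + 0 = 6 ≡ 0 (mod 2).
  s_3 = 0 + 0 + 0 + 1 + 1 + 1 + 1 + 0 = 4 ≡ 0 (mod 2).
  s_4 = 1 + 0 + 1 + 1 + 1 + 1 + 1 + 0 = 6 ≡ 0 (mod 2).
s = (1, 0, 0, 0)^T — this equals column 8 of H (binary 1000), so error is at position 8.
Correct: flip bit 8 of r = 100110111111110 to get c = 100110101111110.


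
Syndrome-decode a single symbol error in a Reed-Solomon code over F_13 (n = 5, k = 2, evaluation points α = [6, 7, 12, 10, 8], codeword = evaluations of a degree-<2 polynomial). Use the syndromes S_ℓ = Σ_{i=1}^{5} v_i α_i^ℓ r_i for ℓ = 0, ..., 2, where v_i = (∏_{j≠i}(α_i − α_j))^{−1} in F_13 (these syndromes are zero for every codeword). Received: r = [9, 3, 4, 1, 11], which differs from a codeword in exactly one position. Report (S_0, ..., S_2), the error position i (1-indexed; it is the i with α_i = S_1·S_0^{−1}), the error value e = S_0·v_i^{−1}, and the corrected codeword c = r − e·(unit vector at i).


S = (3, 5, 4), error at position 1, error magnitude e = 1, c = [8, 3, 4, 1, 11].

Step 1: column multipliers v_i = (∏_{j≠i}(α_i − α_j))^{−1} mod 13.
  i = 1 (α = 6): (6−7)(6−12)(6−10)(6−8) = (−1)·(−6)·(−4)·(−2) = 48 ≡ 9, so v_1 = 9^{−1} = 3 (mod 13).
  i = 2 (α = 7): (7−6)(7−12)(7−10)(7−8) = 1·(−5)·(−3)·(−1) = −15 ≡ 11, so v_2 = 11^{−1} = 6 (mod 13).
  i = 3 (α = 12): (12−6)(12−7)(12−10)(12−8) = 6·5·2·4 = 240 ≡ 6, so v_3 = 6^{−1} = 11 (mod 13).
  i = 4 (α = 10): (10−6)(10−7)(10−12)(10−8) = 4·3·(−2)·2 = −48 ≡ 4, so v_4 = 4^{−1} = 10 (mod 13).
  i = 5 (α = 8): (8−6)(8−7)(8−12)(8−10) = 2·1·(−4)·(−2) = 16 ≡ 3, so v_5 = 3^{−1} = 9 (mod 13).
  v = [3, 6, 11, 10, 9].
Step 2: syndromes of r = [9, 3, 4, 1, 11] (all sums mod 13).
  S_0 = Σ v_i r_i = 3·9 + 6·3 + 11·4 + 10·1 + 9·11 = 198 ≡ 3.
  S_1 = Σ v_i α_i r_i = 3·6·9 + 6·7·3 + 11·12·4 + 10·10·1 + 9·8·11 = 1708 ≡ 5.
  α_i^2 mod 13 = [10, 10, 1, 9, 12].
  S_2 = Σ v_i α_i^2 r_i = 3·10·9 + 6·10·3 + 11·1·4 + 10·9·1 + 9·12·11 = 1772 ≡ 4.
  S = (3, 5, 4) ≠ 0, so r is not a codeword (an error is present).
Step 3: locate the error. For a single error e at position i, S_ℓ = v_i·e·α_i^ℓ, so α_err = S_1/S_0.
  S_0^{−1} = 3^{−1} = 9 (mod 13), so α_err = 5·9 = 45 ≡ 6 = α_1. Error position i = 1.
  Consistency check: S_2/S_1 = 4·8 = 32 ≡ 6 = α_err ✓ (single-error assumption holds).
Step 4: error magnitude e = S_0/v_1 = S_0·∏_{j≠1}(α_1 − α_j) = 3·9 = 27 ≡ 1 (mod 13).
Step 5: correct position 1: c_1 = r_1 − e = 9 − 1 ≡ 8 (mod 13). Hence c = [8, 3, 4, 1, 11].
  Check: interpolating c through the α_i gives m(x) = 12 + 8·x (degree < 2) with m(α_i) = c_i for every i, so c is indeed a codeword.


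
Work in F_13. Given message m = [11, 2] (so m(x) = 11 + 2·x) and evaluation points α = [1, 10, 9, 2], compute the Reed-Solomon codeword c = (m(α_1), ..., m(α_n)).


c = [0, 5, 3, 2]

Message polynomial: m(x) = 11 + 2·x (mod 13).
For each evaluation point α_i, compute m(α_i) mod 13:
  α_1 = 1: Horner steps 2 → 0, so m(1) = 0.
  α_2 = 10: Horner steps 2 → 5, so m(10) = 5.
  α_3 = 9: Horner steps 2 → 3, so m(9) = 3.
  α_4 = 2: Horner steps 2 → 2, so m(2) = 2.
Codeword c = [0, 5, 3, 2] ∈ F_13^4.


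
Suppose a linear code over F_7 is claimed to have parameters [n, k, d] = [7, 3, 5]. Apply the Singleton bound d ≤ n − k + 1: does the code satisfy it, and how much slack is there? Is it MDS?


Singleton RHS = n − k + 1 = 5, slack = 0, bound satisfied, MDS.

Singleton bound: d ≤ n − k + 1.
Here n = 7, k = 3, so n − k + 1 = 5.
Given d = 5, check d ≤ 5: YES.
Slack = (n − k + 1) − d = 0.
The code is MDS (slack = 0).
Description: the claimed parameters are [7, 3, 5]_7; such a code would be MDS (meets Singleton bound).


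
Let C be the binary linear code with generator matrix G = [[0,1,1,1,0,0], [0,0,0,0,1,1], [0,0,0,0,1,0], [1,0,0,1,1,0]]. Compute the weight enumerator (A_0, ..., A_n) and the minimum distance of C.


Weight distribution: A_0 = 1, A_1 = 2, A_2 = 2, A_3 = 4, A_4 = 5, A_5 = 2. Minimum distance d = 1.

Enumerate all 2^4 = 16 messages m ∈ F_2^4.
For each, compute codeword c = mG in F_2^6, then tally its weight.
  m = 0000 → c = 000000, weight = 0.
  m = 1000 → c = 011100, weight = 3.
  m = 0100 → c = 000011, weight = 2.
  m = 1100 → c = 011111, weight = 5.
  m = 0010 → c = 000010, weight = 1.
  m = 1010 → c = 011110, weight = 4.
  m = 0110 → c = 000001, weight = 1.
  m = 1110 → c = 011101, weight = 4.
  m = 0001 → c = 100110, weight = 3.
  m = 1001 → c = 111010, weight = 4.
  m = 0101 → c = 100101, weight = 3.
  m = 1101 → c = 111001, weight = 4.
  m = 0011 → c = 100100, weight = 2.
  m = 1011 → c = 111000, weight = 3.
  m = 0111 → c = 100111, weight = 4.
  m = 1111 → c = 111011, weight = 5.
Tally weights:
  weight 0: 1 codewords.
  weight 1: 2 codewords.
  weight 2: 2 codewords.
  weight 3: 4 codewords.
  weight 4: 5 codewords.
  weight 5: 2 codewords.
Minimum distance d = smallest w > 0 with A_w > 0 = 1.
Sanity: Σ A_w = 16 = 2^4 = 16 ✓.


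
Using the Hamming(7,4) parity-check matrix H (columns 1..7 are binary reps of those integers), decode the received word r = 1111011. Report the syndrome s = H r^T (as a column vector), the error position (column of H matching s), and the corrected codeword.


s = (1, 0, 1)^T, error position = 5, corrected codeword c = 1111111

Compute s = H r^T mod 2 one row at a time:
  s_1 = 1 + 0 + 1 + 1 = 3 ≡ 1 (mod 2).
  s_2 = 1 + 1 + 1 + 1 = 4 ≡ 0 (mod 2).
  s_3 = 1 + 1 + 0 + 1 = 3 ≡ 1 (mod 2).
s = (1, 0, 1)^T — this equals column 5 of H (binary 101), so error is at position 5.
Correct: flip bit 5 of r = 1111011 to get c = 1111111.


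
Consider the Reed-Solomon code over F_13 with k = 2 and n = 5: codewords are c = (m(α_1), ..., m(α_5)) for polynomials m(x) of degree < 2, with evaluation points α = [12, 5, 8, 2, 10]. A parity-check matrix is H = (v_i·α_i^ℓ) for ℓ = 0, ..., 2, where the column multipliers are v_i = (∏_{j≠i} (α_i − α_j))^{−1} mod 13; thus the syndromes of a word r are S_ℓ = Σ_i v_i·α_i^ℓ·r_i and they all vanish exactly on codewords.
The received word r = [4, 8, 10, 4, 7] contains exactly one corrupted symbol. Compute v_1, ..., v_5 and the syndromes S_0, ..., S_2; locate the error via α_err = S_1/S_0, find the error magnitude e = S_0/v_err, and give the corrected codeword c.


S = (5, 10, 7), error at position 4, error magnitude e = 11, c = [4, 8, 10, 6, 7].

Step 1: column multipliers v_i = (∏_{j≠i}(α_i − α_j))^{−1} mod 13.
  i = 1 (α = 12): (12−5)(12−8)(12−2)(12−10) = 7·4·10·2 = 560 ≡ 1, so v_1 = 1^{−1} = 1 (mod 13).
  i = 2 (α = 5): (5−12)(5−8)(5−2)(5−10) = (−7)·(−3)·3·(−5) = −315 ≡ 10, so v_2 = 10^{−1} = 4 (mod 13).
  i = 3 (α = 8): (8−12)(8−5)(8−2)(8−10) = (−4)·3·6·(−2) = 144 ≡ 1, so v_3 = 1^{−1} = 1 (mod 13).
  i = 4 (α = 2): (2−12)(2−5)(2−8)(2−10) = (−10)·(−3)·(−6)·(−8) = 1440 ≡ 10, so v_4 = 10^{−1} = 4 (mod 13).
  i = 5 (α = 10): (10−12)(10−5)(10−8)(10−2) = (−2)·5·2·8 = −160 ≡ 9, so v_5 = 9^{−1} = 3 (mod 13).
  v = [1, 4, 1, 4, 3].
Step 2: syndromes of r = [4, 8, 10, 4, 7] (all sums mod 13).
  S_0 = Σ v_i r_i = 1·4 + 4·8 + 1·10 + 4·4 + 3·7 = 83 ≡ 5.
  S_1 = Σ v_i α_i r_i = 1·12·4 + 4·5·8 + 1·8·10 + 4·2·4 + 3·10·7 = 530 ≡ 10.
  α_i^2 mod 13 = [1, 12, 12, 4, 9].
  S_2 = Σ v_i α_i^2 r_i = 1·1·4 + 4·12·8 + 1·12·10 + 4·4·4 + 3·9·7 = 761 ≡ 7.
  S = (5, 10, 7) ≠ 0, so r is not a codeword (an error is present).
Step 3: locate the error. For a single error e at position i, S_ℓ = v_i·e·α_i^ℓ, so α_err = S_1/S_0.
  S_0^{−1} = 5^{−1} = 8 (mod 13), so α_err = 10·8 = 80 ≡ 2 = α_4. Error position i = 4.
  Consistency check: S_2/S_1 = 7·4 = 28 ≡ 2 = α_err ✓ (single-error assumption holds).
Step 4: error magnitude e = S_0/v_4 = S_0·∏_{j≠4}(α_4 − α_j) = 5·10 = 50 ≡ 11 (mod 13).
Step 5: correct position 4: c_4 = r_4 − e = 4 − 11 ≡ 6 (mod 13). Hence c = [4, 8, 10, 6, 7].
  Check: interpolating c through the α_i gives m(x) = 9 + 5·x (degree < 2) with m(α_i) = c_i for every i, so c is indeed a codeword.


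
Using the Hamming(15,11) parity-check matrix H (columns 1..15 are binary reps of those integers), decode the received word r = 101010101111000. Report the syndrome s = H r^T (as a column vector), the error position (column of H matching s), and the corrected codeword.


s = (0, 1, 0, 0)^T, error position = 4, corrected codeword c = 101110101111000

Compute s = H r^T mod 2 one row at a time:
  s_1 = 0 + 1 + 1 + 1 + 1 + 0 + 0 + 0 = 4 ≡ 0 (mod 2).
  s_2 = 0 + 1 + 0 + 1 + 1 + 0 + 0 + 0 = 3 ≡ 1 (mod 2).
  s_3 = 0 + 1 + 0 + 1 + 1 + 1 + 0 + 0 = 4 ≡ 0 (mod 2).
  s_4 = 1 + 1 + 1 + 1 + 1 + 1 + 0 + 0 = 6 ≡ 0 (mod 2).
s = (0, 1, 0, 0)^T — this equals column 4 of H (binary 0100), so error is at position 4.
Correct: flip bit 4 of r = 101010101111000 to get c = 101110101111000.


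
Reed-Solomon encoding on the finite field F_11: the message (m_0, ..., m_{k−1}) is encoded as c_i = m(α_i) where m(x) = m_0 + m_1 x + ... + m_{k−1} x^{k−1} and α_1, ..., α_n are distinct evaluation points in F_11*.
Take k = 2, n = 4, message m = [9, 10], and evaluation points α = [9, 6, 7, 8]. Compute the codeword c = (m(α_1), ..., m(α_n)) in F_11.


c = [0, 3, 2, 1]

Message polynomial: m(x) = 9 + 10·x (mod 11).
For each evaluation point α_i, compute m(α_i) mod 11:
  α_1 = 9: Horner steps 10 → 0, so m(9) = 0.
  α_2 = 6: Horner steps 10 → 3, so m(6) = 3.
  α_3 = 7: Horner steps 10 → 2, so m(7) = 2.
  α_4 = 8: Horner steps 10 → 1, so m(8) = 1.
Codeword c = [0, 3, 2, 1] ∈ F_11^4.


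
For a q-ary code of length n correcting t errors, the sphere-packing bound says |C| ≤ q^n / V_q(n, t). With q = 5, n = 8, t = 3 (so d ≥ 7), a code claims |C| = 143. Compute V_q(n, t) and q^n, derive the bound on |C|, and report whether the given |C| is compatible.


V_q(n, t) = 4065, q^n = 390625, Hamming bound = 96, |C| = 143 > bound (violated).

Step 1: Compute V_q(n, t) = Σ_{j=0}^3 C(n, j) (q−1)^j.
  j = 0: C(8,0)·(4)^0 = 1·1 = 1.
  j = 1: C(8,1)·(4)^1 = 8·4 = 32.
  j = 2: C(8,2)·(4)^2 = 28·16 = 448.
  j = 3: C(8,3)·(4)^3 = 56·64 = 3584.
  V_q(n, t) = 1 + 32 + 448 + 3584 = 4065.
Step 2: q^n = 5^8 = 390625.
Step 3: Hamming bound ⌊q^n / V_q(n,t)⌋ = ⌊390625/4065⌋ = 96.
Step 4: Compare |C| = 143 to 96: violated.
The claimed |C| lies above the Hamming bound, so no 5-ary code of length 8 with d ≥ 7 can have 143 codewords.


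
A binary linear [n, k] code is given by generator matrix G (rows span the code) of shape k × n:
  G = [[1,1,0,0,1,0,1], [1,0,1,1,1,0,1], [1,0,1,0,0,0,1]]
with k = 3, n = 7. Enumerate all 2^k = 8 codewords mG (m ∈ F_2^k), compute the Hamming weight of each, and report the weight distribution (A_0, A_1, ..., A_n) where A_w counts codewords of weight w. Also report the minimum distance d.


Weight distribution: A_0 = 1, A_2 = 1, A_3 = 3, A_4 = 2, A_5 = 1. Minimum distance d = 2.

Enumerate all 2^3 = 8 messages m ∈ F_2^3.
For each, compute codeword c = mG in F_2^7, then tally its weight.
  m = 000 → c = 0000000, weight = 0.
  m = 100 → c = 1100101, weight = 4.
  m = 010 → c = 1011101, weight = 5.
  m = 110 → c = 0111000, weight = 3.
  m = 001 → c = 1010001, weight = 3.
  m = 101 → c = 0110100, weight = 3.
  m = 011 → c = 0001100, weight = 2.
  m = 111 → c = 1101001, weight = 4.
Tally weights:
  weight 0: 1 codewords.
  weight 2: 1 codewords.
  weight 3: 3 codewords.
  weight 4: 2 codewords.
  weight 5: 1 codewords.
Minimum distance d = smallest w > 0 with A_w > 0 = 2.
Sanity: Σ A_w = 8 = 2^3 = 8 ✓.


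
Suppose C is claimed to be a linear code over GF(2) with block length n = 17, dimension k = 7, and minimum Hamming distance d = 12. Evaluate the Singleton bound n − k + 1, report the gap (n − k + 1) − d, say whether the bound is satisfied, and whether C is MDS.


Singleton RHS = n − k + 1 = 11, slack = -1, bound violated (no such code; not MDS).

Singleton bound: d ≤ n − k + 1.
Here n = 17, k = 7, so n − k + 1 = 11.
Given d = 12, check d ≤ 11: NO.
Slack = (n − k + 1) − d = -1.
The slack is negative: d = 12 exceeds n − k + 1 = 11 by 1, so the Singleton bound is violated and no linear [17, 7, 12]_2 code can exist. In particular it is not MDS (MDS requires d = n − k + 1 exactly).
Description: the claimed parameters are [17, 7, 12]_2; such a code would be impossible (violates the Singleton bound).


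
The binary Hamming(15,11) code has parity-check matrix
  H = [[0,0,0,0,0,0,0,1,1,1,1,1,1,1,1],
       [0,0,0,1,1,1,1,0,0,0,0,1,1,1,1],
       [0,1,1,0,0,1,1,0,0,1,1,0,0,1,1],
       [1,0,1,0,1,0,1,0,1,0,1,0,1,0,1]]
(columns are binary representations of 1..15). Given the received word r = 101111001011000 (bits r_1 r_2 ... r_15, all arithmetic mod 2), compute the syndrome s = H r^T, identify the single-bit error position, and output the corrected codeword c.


s = (1, 0, 1, 1)^T, error position = 11, corrected codeword c = 101111001001000

Compute s = H r^T mod 2 one row at a time:
  s_1 = 0 + 1 + 0 + 1 + 1 + 0 + 0 + 0 = 3 ≡ 1 (mod 2).
  s_2 = 1 + 1 + 1 + 0 + 1 + 0 + 0 + 0 = 4 ≡ 0 (mod 2).
  s_3 = 0 + 1 + 1 + 0 + 0 + 1 + 0 + 0 = 3 ≡ 1 (mod 2).
  s_4 = 1 + 1 + 1 + 0 + 1 + 1 + 0 + 0 = 5 ≡ 1 (mod 2).
s = (1, 0, 1, 1)^T — this equals column 11 of H (binary 1011), so error is at position 11.
Correct: flip bit 11 of r = 101111001011000 to get c = 101111001001000.


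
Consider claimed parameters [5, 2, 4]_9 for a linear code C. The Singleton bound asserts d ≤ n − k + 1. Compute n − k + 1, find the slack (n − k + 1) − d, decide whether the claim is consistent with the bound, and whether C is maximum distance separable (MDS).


Singleton RHS = n − k + 1 = 4, slack = 0, bound satisfied, MDS.

Singleton bound: d ≤ n − k + 1.
Here n = 5, k = 2, so n − k + 1 = 4.
Given d = 4, check d ≤ 4: YES.
Slack = (n − k + 1) − d = 0.
The code is MDS (slack = 0).
Description: the claimed parameters are [5, 2, 4]_9; such a code would be MDS (meets Singleton bound).


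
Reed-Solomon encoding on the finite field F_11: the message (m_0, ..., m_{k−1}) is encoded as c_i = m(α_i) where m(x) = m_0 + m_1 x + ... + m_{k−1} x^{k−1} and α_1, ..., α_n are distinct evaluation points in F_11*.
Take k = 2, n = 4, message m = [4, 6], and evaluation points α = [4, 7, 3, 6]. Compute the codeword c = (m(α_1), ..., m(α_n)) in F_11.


c = [6, 2, 0, 7]

Message polynomial: m(x) = 4 + 6·x (mod 11).
For each evaluation point α_i, compute m(α_i) mod 11:
  α_1 = 4: Horner steps 6 → 6, so m(4) = 6.
  α_2 = 7: Horner steps 6 → 2, so m(7) = 2.
  α_3 = 3: Horner steps 6 → 0, so m(3) = 0.
  α_4 = 6: Horner steps 6 → 7, so m(6) = 7.
Codeword c = [6, 2, 0, 7] ∈ F_11^4.


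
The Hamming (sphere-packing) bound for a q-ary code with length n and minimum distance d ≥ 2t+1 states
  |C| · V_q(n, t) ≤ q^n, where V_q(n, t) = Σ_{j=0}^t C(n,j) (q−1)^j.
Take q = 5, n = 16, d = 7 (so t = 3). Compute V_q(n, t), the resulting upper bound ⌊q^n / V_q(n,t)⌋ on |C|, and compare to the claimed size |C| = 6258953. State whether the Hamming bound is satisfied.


V_q(n, t) = 37825, q^n = 152587890625, Hamming bound = 4034048, |C| = 6258953 > bound (violated).

Step 1: Compute V_q(n, t) = Σ_{j=0}^3 C(n, j) (q−1)^j.
  j = 0: C(16,0)·(4)^0 = 1·1 = 1.
  j = 1: C(16,1)·(4)^1 = 16·4 = 64.
  j = 2: C(16,2)·(4)^2 = 120·16 = 1920.
  j = 3: C(16,3)·(4)^3 = 560·64 = 35840.
  V_q(n, t) = 1 + 64 + 1920 + 35840 = 37825.
Step 2: q^n = 5^16 = 152587890625.
Step 3: Hamming bound ⌊q^n / V_q(n,t)⌋ = ⌊152587890625/37825⌋ = 4034048.
Step 4: Compare |C| = 6258953 to 4034048: violated.
The claimed |C| lies above the Hamming bound, so no 5-ary code of length 16 with d ≥ 7 can have 6258953 codewords.


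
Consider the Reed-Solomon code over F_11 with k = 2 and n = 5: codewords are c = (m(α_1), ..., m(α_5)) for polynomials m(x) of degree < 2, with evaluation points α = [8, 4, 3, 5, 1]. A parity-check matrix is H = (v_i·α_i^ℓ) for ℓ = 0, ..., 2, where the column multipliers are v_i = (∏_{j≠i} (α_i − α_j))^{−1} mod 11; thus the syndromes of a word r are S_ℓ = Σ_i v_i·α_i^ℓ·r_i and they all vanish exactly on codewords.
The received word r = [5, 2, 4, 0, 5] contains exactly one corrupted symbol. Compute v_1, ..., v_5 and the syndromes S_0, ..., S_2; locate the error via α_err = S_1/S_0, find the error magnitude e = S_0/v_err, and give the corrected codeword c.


S = (10, 10, 10), error at position 5, error magnitude e = 8, c = [5, 2, 4, 0, 8].

Step 1: column multipliers v_i = (∏_{j≠i}(α_i − α_j))^{−1} mod 11.
  i = 1 (α = 8): (8−4)(8−3)(8−5)(8−1) = 4·5·3·7 = 420 ≡ 2, so v_1 = 2^{−1} = 6 (mod 11).
  i = 2 (α = 4): (4−8)(4−3)(4−5)(4−1) = (−4)·1·(−1)·3 = 12 ≡ 1, so v_2 = 1^{−1} = 1 (mod 11).
  i = 3 (α = 3): (3−8)(3−4)(3−5)(3−1) = (−5)·(−1)·(−2)·2 = −20 ≡ 2, so v_3 = 2^{−1} = 6 (mod 11).
  i = 4 (α = 5): (5−8)(5−4)(5−3)(5−1) = (−3)·1·2·4 = −24 ≡ 9, so v_4 = 9^{−1} = 5 (mod 11).
  i = 5 (α = 1): (1−8)(1−4)(1−3)(1−5) = (−7)·(−3)·(−2)·(−4) = 168 ≡ 3, so v_5 = 3^{−1} = 4 (mod 11).
  v = [6, 1, 6, 5, 4].
Step 2: syndromes of r = [5, 2, 4, 0, 5] (all sums mod 11).
  S_0 = Σ v_i r_i = 6·5 + 1·2 + 6·4 + 5·0 + 4·5 = 76 ≡ 10.
  S_1 = Σ v_i α_i r_i = 6·8·5 + 1·4·2 + 6·3·4 + 5·5·0 + 4·1·5 = 340 ≡ 10.
  α_i^2 mod 11 = [9, 5, 9, 3, 1].
  S_2 = Σ v_i α_i^2 r_i = 6·9·5 + 1·5·2 + 6·9·4 + 5·3·0 + 4·1·5 = 516 ≡ 10.
  S = (10, 10, 10) ≠ 0, so r is not a codeword (an error is present).
Step 3: locate the error. For a single error e at position i, S_ℓ = v_i·e·α_i^ℓ, so α_err = S_1/S_0.
  S_0^{−1} = 10^{−1} = 10 (mod 11), so α_err = 10·10 = 100 ≡ 1 = α_5. Error position i = 5.
  Consistency check: S_2/S_1 = 10·10 = 100 ≡ 1 = α_err ✓ (single-error assumption holds).
Step 4: error magnitude e = S_0/v_5 = S_0·∏_{j≠5}(α_5 − α_j) = 10·3 = 30 ≡ 8 (mod 11).
Step 5: correct position 5: c_5 = r_5 − e = 5 − 8 ≡ 8 (mod 11). Hence c = [5, 2, 4, 0, 8].
  Check: interpolating c through the α_i gives m(x) = 10 + 9·x (degree < 2) with m(α_i) = c_i for every i, so c is indeed a codeword.


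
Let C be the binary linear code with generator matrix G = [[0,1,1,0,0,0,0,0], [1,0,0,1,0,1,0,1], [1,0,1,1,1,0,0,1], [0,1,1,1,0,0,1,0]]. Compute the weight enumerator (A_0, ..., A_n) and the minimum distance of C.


Weight distribution: A_0 = 1, A_2 = 2, A_3 = 2, A_4 = 3, A_5 = 6, A_6 = 2. Minimum distance d = 2.

Enumerate all 2^4 = 16 messages m ∈ F_2^4.
For each, compute codeword c = mG in F_2^8, then tally its weight.
  m = 0000 → c = 00000000, weight = 0.
  m = 1000 → c = 01100000, weight = 2.
  m = 0100 → c = 10010101, weight = 4.
  m = 1100 → c = 11110101, weight = 6.
  m = 0010 → c = 10111001, weight = 5.
  m = 1010 → c = 11011001, weight = 5.
  m = 0110 → c = 00101100, weight = 3.
  m = 1110 → c = 01001100, weight = 3.
  m = 0001 → c = 01110010, weight = 4.
  m = 1001 → c = 00010010, weight = 2.
  m = 0101 → c = 11100111, weight = 6.
  m = 1101 → c = 10000111, weight = 4.
  m = 0011 → c = 11001011, weight = 5.
  m = 1011 → c = 10101011, weight = 5.
  m = 0111 → c = 01011110, weight = 5.
  m = 1111 → c = 00111110, weight = 5.
Tally weights:
  weight 0: 1 codewords.
  weight 2: 2 codewords.
  weight 3: 2 codewords.
  weight 4: 3 codewords.
  weight 5: 6 codewords.
  weight 6: 2 codewords.
Minimum distance d = smallest w > 0 with A_w > 0 = 2.
Sanity: Σ A_w = 16 = 2^4 = 16 ✓.


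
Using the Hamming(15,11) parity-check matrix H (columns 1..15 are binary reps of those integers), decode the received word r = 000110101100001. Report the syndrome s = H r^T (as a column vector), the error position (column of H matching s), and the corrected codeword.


s = (1, 0, 1, 0)^T, error position = 10, corrected codeword c = 000110101000001

Compute s = H r^T mod 2 one row at a time:
  s_1 = 0 + 1 + 1 + 0 + 0 + 0 + 0 + 1 = 3 ≡ 1 (mod 2).
  s_2 = 1 + 1 + 0 + 1 + 0 + 0 + 0 + 1 = 4 ≡ 0 (mod 2).
  s_3 = 0 + 0 + 0 + 1 + 1 + 0 + 0 + 1 = 3 ≡ 1 (mod 2).
  s_4 = 0 + 0 + 1 + 1 + 1 + 0 + 0 + 1 = 4 ≡ 0 (mod 2).
s = (1, 0, 1, 0)^T — this equals column 10 of H (binary 1010), so error is at position 10.
Correct: flip bit 10 of r = 000110101100001 to get c = 000110101000001.


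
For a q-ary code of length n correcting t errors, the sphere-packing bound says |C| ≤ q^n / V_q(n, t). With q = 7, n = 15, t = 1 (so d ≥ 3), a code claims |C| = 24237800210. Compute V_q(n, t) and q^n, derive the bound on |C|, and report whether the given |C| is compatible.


V_q(n, t) = 91, q^n = 4747561509943, Hamming bound = 52171005603, |C| = 24237800210 ≤ bound (satisfied).

Step 1: Compute V_q(n, t) = Σ_{j=0}^1 C(n, j) (q−1)^j.
  j = 0: C(15,0)·(6)^0 = 1·1 = 1.
  j = 1: C(15,1)·(6)^1 = 15·6 = 90.
  V_q(n, t) = 1 + 90 = 91.
Step 2: q^n = 7^15 = 4747561509943.
Step 3: Hamming bound ⌊q^n / V_q(n,t)⌋ = ⌊4747561509943/91⌋ = 52171005603.
Step 4: Compare |C| = 24237800210 to 52171005603: satisfied.
The claimed |C| lies below the Hamming bound.


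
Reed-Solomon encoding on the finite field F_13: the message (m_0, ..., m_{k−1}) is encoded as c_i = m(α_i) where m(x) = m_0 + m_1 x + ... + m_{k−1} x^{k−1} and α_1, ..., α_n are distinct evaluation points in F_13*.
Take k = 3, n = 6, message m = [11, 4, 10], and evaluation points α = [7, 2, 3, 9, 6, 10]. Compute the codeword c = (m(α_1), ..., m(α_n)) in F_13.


c = [9, 7, 9, 12, 5, 11]

Message polynomial: m(x) = 11 + 4·x + 10·x^2 (mod 13).
For each evaluation point α_i, compute m(α_i) mod 13:
  α_1 = 7: Horner steps 10 → 9 → 9, so m(7) = 9.
  α_2 = 2: Horner steps 10 → 11 → 7, so m(2) = 7.
  α_3 = 3: Horner steps 10 → 8 → 9, so m(3) = 9.
  α_4 = 9: Horner steps 10 → 3 → 12, so m(9) = 12.
  α_5 = 6: Horner steps 10 → 12 → 5, so m(6) = 5.
  α_6 = 10: Horner steps 10 → 0 → 11, so m(10) = 11.
Codeword c = [9, 7, 9, 12, 5, 11] ∈ F_13^6.


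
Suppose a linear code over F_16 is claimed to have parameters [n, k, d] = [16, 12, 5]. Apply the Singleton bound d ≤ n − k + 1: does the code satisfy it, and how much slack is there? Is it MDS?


Singleton RHS = n − k + 1 = 5, slack = 0, bound satisfied, MDS.

Singleton bound: d ≤ n − k + 1.
Here n = 16, k = 12, so n − k + 1 = 5.
Given d = 5, check d ≤ 5: YES.
Slack = (n − k + 1) − d = 0.
The code is MDS (slack = 0).
Description: the claimed parameters are [16, 12, 5]_16; such a code would be MDS (meets Singleton bound).


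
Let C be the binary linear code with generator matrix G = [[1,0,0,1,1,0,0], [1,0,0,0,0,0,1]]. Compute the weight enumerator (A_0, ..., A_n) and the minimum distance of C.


Weight distribution: A_0 = 1, A_2 = 1, A_3 = 2. Minimum distance d = 2.

Enumerate all 2^2 = 4 messages m ∈ F_2^2.
For each, compute codeword c = mG in F_2^7, then tally its weight.
  m = 00 → c = 0000000, weight = 0.
  m = 10 → c = 1001100, weight = 3.
  m = 01 → c = 1000001, weight = 2.
  m = 11 → c = 0001101, weight = 3.
Tally weights:
  weight 0: 1 codewords.
  weight 2: 1 codewords.
  weight 3: 2 codewords.
Minimum distance d = smallest w > 0 with A_w > 0 = 2.
Sanity: Σ A_w = 4 = 2^2 = 4 ✓.


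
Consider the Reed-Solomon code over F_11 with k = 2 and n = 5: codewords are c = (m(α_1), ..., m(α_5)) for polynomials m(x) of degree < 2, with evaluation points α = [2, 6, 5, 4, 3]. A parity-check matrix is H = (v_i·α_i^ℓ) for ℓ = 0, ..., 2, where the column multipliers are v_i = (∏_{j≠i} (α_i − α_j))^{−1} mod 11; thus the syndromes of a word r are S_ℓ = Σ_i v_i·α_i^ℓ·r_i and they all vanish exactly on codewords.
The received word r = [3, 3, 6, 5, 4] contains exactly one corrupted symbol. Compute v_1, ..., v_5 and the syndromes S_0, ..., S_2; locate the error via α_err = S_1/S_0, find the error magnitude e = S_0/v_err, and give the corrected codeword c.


S = (9, 10, 5), error at position 2, error magnitude e = 7, c = [3, 7, 6, 5, 4].

Step 1: column multipliers v_i = (∏_{j≠i}(α_i − α_j))^{−1} mod 11.
  i = 1 (α = 2): (2−6)(2−5)(2−4)(2−3) = (−4)·(−3)·(−2)·(−1) = 24 ≡ 2, so v_1 = 2^{−1} = 6 (mod 11).
  i = 2 (α = 6): (6−2)(6−5)(6−4)(6−3) = 4·1·2·3 = 24 ≡ 2, so v_2 = 2^{−1} = 6 (mod 11).
  i = 3 (α = 5): (5−2)(5−6)(5−4)(5−3) = 3·(−1)·1·2 = −6 ≡ 5, so v_3 = 5^{−1} = 9 (mod 11).
  i = 4 (α = 4): (4−2)(4−6)(4−5)(4−3) = 2·(−2)·(−1)·1 = 4 ≡ 4, so v_4 = 4^{−1} = 3 (mod 11).
  i = 5 (α = 3): (3−2)(3−6)(3−5)(3−4) = 1·(−3)·(−2)·(−1) = −6 ≡ 5, so v_5 = 5^{−1} = 9 (mod 11).
  v = [6, 6, 9, 3, 9].
Step 2: syndromes of r = [3, 3, 6, 5, 4] (all sums mod 11).
  S_0 = Σ v_i r_i = 6·3 + 6·3 + 9·6 + 3·5 + 9·4 = 141 ≡ 9.
  S_1 = Σ v_i α_i r_i = 6·2·3 + 6·6·3 + 9·5·6 + 3·4·5 + 9·3·4 = 582 ≡ 10.
  α_i^2 mod 11 = [4, 3, 3, 5, 9].
  S_2 = Σ v_i α_i^2 r_i = 6·4·3 + 6·3·3 + 9·3·6 + 3·5·5 + 9·9·4 = 687 ≡ 5.
  S = (9, 10, 5) ≠ 0, so r is not a codeword (an error is present).
Step 3: locate the error. For a single error e at position i, S_ℓ = v_i·e·α_i^ℓ, so α_err = S_1/S_0.
  S_0^{−1} = 9^{−1} = 5 (mod 11), so α_err = 10·5 = 50 ≡ 6 = α_2. Error position i = 2.
  Consistency check: S_2/S_1 = 5·10 = 50 ≡ 6 = α_err ✓ (single-error assumption holds).
Step 4: error magnitude e = S_0/v_2 = S_0·∏_{j≠2}(α_2 − α_j) = 9·2 = 18 ≡ 7 (mod 11).
Step 5: correct position 2: c_2 = r_2 − e = 3 − 7 ≡ 7 (mod 11). Hence c = [3, 7, 6, 5, 4].
  Check: interpolating c through the α_i gives m(x) = 1 + 1·x (degree < 2) with m(α_i) = c_i for every i, so c is indeed a codeword.


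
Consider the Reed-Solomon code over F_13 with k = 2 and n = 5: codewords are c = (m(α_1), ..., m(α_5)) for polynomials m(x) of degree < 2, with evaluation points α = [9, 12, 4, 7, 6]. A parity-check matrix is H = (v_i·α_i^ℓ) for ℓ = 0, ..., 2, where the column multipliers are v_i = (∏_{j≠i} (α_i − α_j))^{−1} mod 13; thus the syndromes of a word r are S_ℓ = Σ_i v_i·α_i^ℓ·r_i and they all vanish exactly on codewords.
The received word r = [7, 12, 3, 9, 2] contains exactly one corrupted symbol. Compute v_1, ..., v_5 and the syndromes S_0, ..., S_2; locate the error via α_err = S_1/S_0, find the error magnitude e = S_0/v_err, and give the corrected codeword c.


S = (10, 5, 9), error at position 4, error magnitude e = 1, c = [7, 12, 3, 8, 2].

Step 1: column multipliers v_i = (∏_{j≠i}(α_i − α_j))^{−1} mod 13.
  i = 1 (α = 9): (9−12)(9−4)(9−7)(9−6) = (−3)·5·2·3 = −90 ≡ 1, so v_1 = 1^{−1} = 1 (mod 13).
  i = 2 (α = 12): (12−9)(12−4)(12−7)(12−6) = 3·8·5·6 = 720 ≡ 5, so v_2 = 5^{−1} = 8 (mod 13).
  i = 3 (α = 4): (4−9)(4−12)(4−7)(4−6) = (−5)·(−8)·(−3)·(−2) = 240 ≡ 6, so v_3 = 6^{−1} = 11 (mod 13).
  i = 4 (α = 7): (7−9)(7−12)(7−4)(7−6) = (−2)·(−5)·3·1 = 30 ≡ 4, so v_4 = 4^{−1} = 10 (mod 13).
  i = 5 (α = 6): (6−9)(6−12)(6−4)(6−7) = (−3)·(−6)·2·(−1) = −36 ≡ 3, so v_5 = 3^{−1} = 9 (mod 13).
  v = [1, 8, 11, 10, 9].
Step 2: syndromes of r = [7, 12, 3, 9, 2] (all sums mod 13).
  S_0 = Σ v_i r_i = 1·7 + 8·12 + 11·3 + 10·9 + 9·2 = 244 ≡ 10.
  S_1 = Σ v_i α_i r_i = 1·9·7 + 8·12·12 + 11·4·3 + 10·7·9 + 9·6·2 = 2085 ≡ 5.
  α_i^2 mod 13 = [3, 1, 3, 10, 10].
  S_2 = Σ v_i α_i^2 r_i = 1·3·7 + 8·1·12 + 11·3·3 + 10·10·9 + 9·10·2 = 1296 ≡ 9.
  S = (10, 5, 9) ≠ 0, so r is not a codeword (an error is present).
Step 3: locate the error. For a single error e at position i, S_ℓ = v_i·e·α_i^ℓ, so α_err = S_1/S_0.
  S_0^{−1} = 10^{−1} = 4 (mod 13), so α_err = 5·4 = 20 ≡ 7 = α_4. Error position i = 4.
  Consistency check: S_2/S_1 = 9·8 = 72 ≡ 7 = α_err ✓ (single-error assumption holds).
Step 4: error magnitude e = S_0/v_4 = S_0·∏_{j≠4}(α_4 − α_j) = 10·4 = 40 ≡ 1 (mod 13).
Step 5: correct position 4: c_4 = r_4 − e = 9 − 1 ≡ 8 (mod 13). Hence c = [7, 12, 3, 8, 2].
  Check: interpolating c through the α_i gives m(x) = 5 + 6·x (degree < 2) with m(α_i) = c_i for every i, so c is indeed a codeword.


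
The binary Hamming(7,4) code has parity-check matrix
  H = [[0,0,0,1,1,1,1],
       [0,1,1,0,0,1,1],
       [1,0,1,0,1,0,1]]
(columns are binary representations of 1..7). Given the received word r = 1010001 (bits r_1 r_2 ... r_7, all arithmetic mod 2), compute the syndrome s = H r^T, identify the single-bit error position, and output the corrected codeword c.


s = (1, 0, 1)^T, error position = 5, corrected codeword c = 1010101

Compute s = H r^T mod 2 one row at a time:
  s_1 = 0 + 0 + 0 + 1 = 1 ≡ 1 (mod 2).
  s_2 = 0 + 1 + 0 + 1 = 2 ≡ 0 (mod 2).
  s_3 = 1 + 1 + 0 + 1 = 3 ≡ 1 (mod 2).
s = (1, 0, 1)^T — this equals column 5 of H (binary 101), so error is at position 5.
Correct: flip bit 5 of r = 1010001 to get c = 1010101.


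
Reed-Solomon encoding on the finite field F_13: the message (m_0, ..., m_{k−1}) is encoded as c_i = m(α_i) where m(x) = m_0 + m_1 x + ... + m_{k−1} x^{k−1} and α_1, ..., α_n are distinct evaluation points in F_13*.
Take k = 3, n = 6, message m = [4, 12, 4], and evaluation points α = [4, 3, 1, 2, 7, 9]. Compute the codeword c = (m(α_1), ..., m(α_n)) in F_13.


c = [12, 11, 7, 5, 11, 7]

Message polynomial: m(x) = 4 + 12·x + 4·x^2 (mod 13).
For each evaluation point α_i, compute m(α_i) mod 13:
  α_1 = 4: Horner steps 4 → 2 → 12, so m(4) = 12.
  α_2 = 3: Horner steps 4 → 11 → 11, so m(3) = 11.
  α_3 = 1: Horner steps 4 → 3 → 7, so m(1) = 7.
  α_4 = 2: Horner steps 4 → 7 → 5, so m(2) = 5.
  α_5 = 7: Horner steps 4 → 1 → 11, so m(7) = 11.
  α_6 = 9: Horner steps 4 → 9 → 7, so m(9) = 7.
Codeword c = [12, 11, 7, 5, 11, 7] ∈ F_13^6.


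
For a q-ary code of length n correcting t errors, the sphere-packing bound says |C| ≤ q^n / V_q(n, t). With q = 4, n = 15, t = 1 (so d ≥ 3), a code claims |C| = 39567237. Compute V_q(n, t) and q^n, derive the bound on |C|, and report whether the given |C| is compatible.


V_q(n, t) = 46, q^n = 1073741824, Hamming bound = 23342213, |C| = 39567237 > bound (violated).

Step 1: Compute V_q(n, t) = Σ_{j=0}^1 C(n, j) (q−1)^j.
  j = 0: C(15,0)·(3)^0 = 1·1 = 1.
  j = 1: C(15,1)·(3)^1 = 15·3 = 45.
  V_q(n, t) = 1 + 45 = 46.
Step 2: q^n = 4^15 = 1073741824.
Step 3: Hamming bound ⌊q^n / V_q(n,t)⌋ = ⌊1073741824/46⌋ = 23342213.
Step 4: Compare |C| = 39567237 to 23342213: violated.
The claimed |C| lies above the Hamming bound, so no 4-ary code of length 15 with d ≥ 3 can have 39567237 codewords.
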